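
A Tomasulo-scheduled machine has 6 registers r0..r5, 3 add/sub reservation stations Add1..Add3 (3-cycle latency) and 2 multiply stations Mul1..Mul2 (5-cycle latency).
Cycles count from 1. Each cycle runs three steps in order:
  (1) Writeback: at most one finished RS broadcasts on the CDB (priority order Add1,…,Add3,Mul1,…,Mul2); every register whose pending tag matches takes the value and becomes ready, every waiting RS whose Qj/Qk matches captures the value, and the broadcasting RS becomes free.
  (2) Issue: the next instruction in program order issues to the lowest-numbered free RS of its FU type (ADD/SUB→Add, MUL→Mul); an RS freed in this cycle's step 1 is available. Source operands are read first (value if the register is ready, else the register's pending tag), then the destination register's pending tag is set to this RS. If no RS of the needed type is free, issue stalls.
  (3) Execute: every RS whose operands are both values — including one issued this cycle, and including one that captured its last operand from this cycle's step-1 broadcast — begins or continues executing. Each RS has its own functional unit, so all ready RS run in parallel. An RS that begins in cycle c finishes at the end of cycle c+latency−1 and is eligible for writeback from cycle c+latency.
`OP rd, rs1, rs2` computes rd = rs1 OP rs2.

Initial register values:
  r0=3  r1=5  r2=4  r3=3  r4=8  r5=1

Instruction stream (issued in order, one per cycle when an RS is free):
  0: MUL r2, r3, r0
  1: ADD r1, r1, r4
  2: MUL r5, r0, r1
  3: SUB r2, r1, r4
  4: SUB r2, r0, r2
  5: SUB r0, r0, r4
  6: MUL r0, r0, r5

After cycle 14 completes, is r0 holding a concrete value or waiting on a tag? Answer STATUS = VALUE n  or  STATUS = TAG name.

STATUS = TAG Mul1

cycle 1: issue MUL r2<-Mul1 // r0:3,r1:5,r2:Mul1,r3:3,r4:8,r5:1
cycle 2: issue ADD r1<-Add1 // r0:3,r1:Add1,r2:Mul1,r3:3,r4:8,r5:1
cycle 3: issue MUL r5<-Mul2 // r0:3,r1:Add1,r2:Mul1,r3:3,r4:8,r5:Mul2
cycle 4: issue SUB r2<-Add2 // r0:3,r1:Add1,r2:Add2,r3:3,r4:8,r5:Mul2
cycle 5: CDB Add1=13; issue SUB r2<-Add1 // r0:3,r1:13,r2:Add1,r3:3,r4:8,r5:Mul2
cycle 6: CDB Mul1=9; issue SUB r0<-Add3 // r0:Add3,r1:13,r2:Add1,r3:3,r4:8,r5:Mul2
cycle 7: issue MUL r0<-Mul1 // r0:Mul1,r1:13,r2:Add1,r3:3,r4:8,r5:Mul2
cycle 8: CDB Add2=5 // r0:Mul1,r1:13,r2:Add1,r3:3,r4:8,r5:Mul2
cycle 9: CDB Add3=-5 // r0:Mul1,r1:13,r2:Add1,r3:3,r4:8,r5:Mul2
cycle 10: CDB Mul2=39 // r0:Mul1,r1:13,r2:Add1,r3:3,r4:8,r5:39
cycle 11: CDB Add1=-2 // r0:Mul1,r1:13,r2:-2,r3:3,r4:8,r5:39
cycle 12: - // r0:Mul1,r1:13,r2:-2,r3:3,r4:8,r5:39
cycle 13: - // r0:Mul1,r1:13,r2:-2,r3:3,r4:8,r5:39
cycle 14: - // r0:Mul1,r1:13,r2:-2,r3:3,r4:8,r5:39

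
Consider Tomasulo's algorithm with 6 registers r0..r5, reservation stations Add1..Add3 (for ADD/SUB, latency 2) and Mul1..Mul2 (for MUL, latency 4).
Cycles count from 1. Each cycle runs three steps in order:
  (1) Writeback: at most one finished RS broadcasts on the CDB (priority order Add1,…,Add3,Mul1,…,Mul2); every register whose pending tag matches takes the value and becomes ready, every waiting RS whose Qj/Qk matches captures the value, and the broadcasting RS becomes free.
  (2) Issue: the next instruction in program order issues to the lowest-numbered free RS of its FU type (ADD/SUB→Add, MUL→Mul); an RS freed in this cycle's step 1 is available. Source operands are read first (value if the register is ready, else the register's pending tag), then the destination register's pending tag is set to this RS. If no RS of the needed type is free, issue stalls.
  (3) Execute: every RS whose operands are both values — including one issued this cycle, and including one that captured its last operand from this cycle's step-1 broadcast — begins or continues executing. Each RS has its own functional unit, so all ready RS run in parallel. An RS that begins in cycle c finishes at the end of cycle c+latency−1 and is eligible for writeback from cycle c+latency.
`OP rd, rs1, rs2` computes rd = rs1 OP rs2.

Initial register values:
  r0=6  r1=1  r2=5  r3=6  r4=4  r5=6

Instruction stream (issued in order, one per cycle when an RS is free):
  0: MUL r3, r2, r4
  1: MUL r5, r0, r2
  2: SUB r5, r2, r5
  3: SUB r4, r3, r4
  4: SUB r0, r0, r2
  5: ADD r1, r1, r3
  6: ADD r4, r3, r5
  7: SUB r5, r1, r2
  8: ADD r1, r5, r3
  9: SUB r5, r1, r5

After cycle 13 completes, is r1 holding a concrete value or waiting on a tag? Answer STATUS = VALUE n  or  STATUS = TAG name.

STATUS = VALUE 36

cycle 1: issue MUL r3<-Mul1 // r0:6,r1:1,r2:5,r3:Mul1,r4:4,r5:6
cycle 2: issue MUL r5<-Mul2 // r0:6,r1:1,r2:5,r3:Mul1,r4:4,r5:Mul2
cycle 3: issue SUB r5<-Add1 // r0:6,r1:1,r2:5,r3:Mul1,r4:4,r5:Add1
cycle 4: issue SUB r4<-Add2 // r0:6,r1:1,r2:5,r3:Mul1,r4:Add2,r5:Add1
cycle 5: CDB Mul1=20; issue SUB r0<-Add3 // r0:Add3,r1:1,r2:5,r3:20,r4:Add2,r5:Add1
cycle 6: CDB Mul2=30; stall // r0:Add3,r1:1,r2:5,r3:20,r4:Add2,r5:Add1
cycle 7: CDB Add2=16; issue ADD r1<-Add2 // r0:Add3,r1:Add2,r2:5,r3:20,r4:16,r5:Add1
cycle 8: CDB Add1=-25; issue ADD r4<-Add1 // r0:Add3,r1:Add2,r2:5,r3:20,r4:Add1,r5:-25
cycle 9: CDB Add2=21; issue SUB r5<-Add2 // r0:Add3,r1:21,r2:5,r3:20,r4:Add1,r5:Add2
cycle 10: CDB Add1=-5; issue ADD r1<-Add1 // r0:Add3,r1:Add1,r2:5,r3:20,r4:-5,r5:Add2
cycle 11: CDB Add2=16; issue SUB r5<-Add2 // r0:Add3,r1:Add1,r2:5,r3:20,r4:-5,r5:Add2
cycle 12: CDB Add3=1 // r0:1,r1:Add1,r2:5,r3:20,r4:-5,r5:Add2
cycle 13: CDB Add1=36 // r0:1,r1:36,r2:5,r3:20,r4:-5,r5:Add2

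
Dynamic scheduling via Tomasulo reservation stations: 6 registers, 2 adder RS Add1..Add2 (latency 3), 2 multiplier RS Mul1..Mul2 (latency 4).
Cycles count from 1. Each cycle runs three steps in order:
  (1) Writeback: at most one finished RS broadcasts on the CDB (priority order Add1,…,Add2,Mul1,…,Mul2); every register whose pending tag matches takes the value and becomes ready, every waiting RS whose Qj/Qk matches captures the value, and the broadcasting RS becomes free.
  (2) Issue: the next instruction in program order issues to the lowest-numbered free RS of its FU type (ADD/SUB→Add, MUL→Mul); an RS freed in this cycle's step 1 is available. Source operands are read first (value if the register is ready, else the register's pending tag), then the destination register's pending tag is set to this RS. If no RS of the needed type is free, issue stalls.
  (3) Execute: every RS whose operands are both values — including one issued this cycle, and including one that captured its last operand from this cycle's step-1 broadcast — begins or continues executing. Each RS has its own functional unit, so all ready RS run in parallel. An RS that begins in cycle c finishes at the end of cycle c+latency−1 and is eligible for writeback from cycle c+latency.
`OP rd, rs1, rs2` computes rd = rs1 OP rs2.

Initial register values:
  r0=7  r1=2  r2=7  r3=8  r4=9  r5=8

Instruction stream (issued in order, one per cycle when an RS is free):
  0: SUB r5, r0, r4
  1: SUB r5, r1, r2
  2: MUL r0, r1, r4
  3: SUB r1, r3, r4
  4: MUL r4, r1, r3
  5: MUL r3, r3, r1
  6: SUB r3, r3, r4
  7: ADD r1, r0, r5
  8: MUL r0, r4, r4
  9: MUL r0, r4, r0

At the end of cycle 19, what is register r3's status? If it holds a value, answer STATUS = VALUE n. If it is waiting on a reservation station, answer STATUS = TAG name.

STATUS = VALUE 0

c1: issue SUB r5<-Add1 | r0:7,r1:2,r2:7,r3:8,r4:9,r5:Add1
c2: issue SUB r5<-Add2 | r0:7,r1:2,r2:7,r3:8,r4:9,r5:Add2
c3: issue MUL r0<-Mul1 | r0:Mul1,r1:2,r2:7,r3:8,r4:9,r5:Add2
c4: CDB Add1=-2; issue SUB r1<-Add1 | r0:Mul1,r1:Add1,r2:7,r3:8,r4:9,r5:Add2
c5: CDB Add2=-5; issue MUL r4<-Mul2 | r0:Mul1,r1:Add1,r2:7,r3:8,r4:Mul2,r5:-5
c6: stall | r0:Mul1,r1:Add1,r2:7,r3:8,r4:Mul2,r5:-5
c7: CDB Add1=-1; stall | r0:Mul1,r1:-1,r2:7,r3:8,r4:Mul2,r5:-5
c8: CDB Mul1=18; issue MUL r3<-Mul1 | r0:18,r1:-1,r2:7,r3:Mul1,r4:Mul2,r5:-5
c9: issue SUB r3<-Add1 | r0:18,r1:-1,r2:7,r3:Add1,r4:Mul2,r5:-5
c10: issue ADD r1<-Add2 | r0:18,r1:Add2,r2:7,r3:Add1,r4:Mul2,r5:-5
c11: CDB Mul2=-8; issue MUL r0<-Mul2 | r0:Mul2,r1:Add2,r2:7,r3:Add1,r4:-8,r5:-5
c12: CDB Mul1=-8; issue MUL r0<-Mul1 | r0:Mul1,r1:Add2,r2:7,r3:Add1,r4:-8,r5:-5
c13: CDB Add2=13 | r0:Mul1,r1:13,r2:7,r3:Add1,r4:-8,r5:-5
c14: - | r0:Mul1,r1:13,r2:7,r3:Add1,r4:-8,r5:-5
c15: CDB Add1=0 | r0:Mul1,r1:13,r2:7,r3:0,r4:-8,r5:-5
c16: CDB Mul2=64 | r0:Mul1,r1:13,r2:7,r3:0,r4:-8,r5:-5
c17: - | r0:Mul1,r1:13,r2:7,r3:0,r4:-8,r5:-5
c18: - | r0:Mul1,r1:13,r2:7,r3:0,r4:-8,r5:-5
c19: - | r0:Mul1,r1:13,r2:7,r3:0,r4:-8,r5:-5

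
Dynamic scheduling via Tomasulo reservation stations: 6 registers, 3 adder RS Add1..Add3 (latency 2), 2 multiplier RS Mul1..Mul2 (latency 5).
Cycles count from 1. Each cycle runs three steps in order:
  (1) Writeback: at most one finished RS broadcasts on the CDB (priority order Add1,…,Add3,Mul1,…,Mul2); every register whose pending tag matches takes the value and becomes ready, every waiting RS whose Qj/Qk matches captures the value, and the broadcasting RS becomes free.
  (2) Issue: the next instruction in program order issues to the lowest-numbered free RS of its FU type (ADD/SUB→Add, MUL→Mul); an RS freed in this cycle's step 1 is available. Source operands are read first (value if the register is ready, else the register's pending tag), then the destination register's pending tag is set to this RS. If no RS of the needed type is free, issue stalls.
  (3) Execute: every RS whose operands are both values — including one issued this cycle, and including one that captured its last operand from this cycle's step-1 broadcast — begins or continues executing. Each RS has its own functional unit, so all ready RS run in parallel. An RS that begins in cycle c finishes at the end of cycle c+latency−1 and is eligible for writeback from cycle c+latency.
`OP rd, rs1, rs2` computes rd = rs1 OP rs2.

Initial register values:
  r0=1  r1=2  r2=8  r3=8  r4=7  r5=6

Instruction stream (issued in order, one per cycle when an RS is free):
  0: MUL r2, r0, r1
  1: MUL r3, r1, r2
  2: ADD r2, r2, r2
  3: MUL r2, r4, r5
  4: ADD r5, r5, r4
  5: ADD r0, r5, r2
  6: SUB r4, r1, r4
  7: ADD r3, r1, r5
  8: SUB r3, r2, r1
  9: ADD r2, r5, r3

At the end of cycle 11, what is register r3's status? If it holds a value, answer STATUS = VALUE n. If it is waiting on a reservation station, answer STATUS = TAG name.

c1: issue MUL r2<-Mul1 | r0:1,r1:2,r2:Mul1,r3:8,r4:7,r5:6
c2: issue MUL r3<-Mul2 | r0:1,r1:2,r2:Mul1,r3:Mul2,r4:7,r5:6
c3: issue ADD r2<-Add1 | r0:1,r1:2,r2:Add1,r3:Mul2,r4:7,r5:6
c4: stall | r0:1,r1:2,r2:Add1,r3:Mul2,r4:7,r5:6
c5: stall | r0:1,r1:2,r2:Add1,r3:Mul2,r4:7,r5:6
c6: CDB Mul1=2; issue MUL r2<-Mul1 | r0:1,r1:2,r2:Mul1,r3:Mul2,r4:7,r5:6
c7: issue ADD r5<-Add2 | r0:1,r1:2,r2:Mul1,r3:Mul2,r4:7,r5:Add2
c8: CDB Add1=4; issue ADD r0<-Add1 | r0:Add1,r1:2,r2:Mul1,r3:Mul2,r4:7,r5:Add2
c9: CDB Add2=13; issue SUB r4<-Add2 | r0:Add1,r1:2,r2:Mul1,r3:Mul2,r4:Add2,r5:13
c10: issue ADD r3<-Add3 | r0:Add1,r1:2,r2:Mul1,r3:Add3,r4:Add2,r5:13
c11: CDB Add2=-5; issue SUB r3<-Add2 | r0:Add1,r1:2,r2:Mul1,r3:Add2,r4:-5,r5:13

STATUS = TAG Add2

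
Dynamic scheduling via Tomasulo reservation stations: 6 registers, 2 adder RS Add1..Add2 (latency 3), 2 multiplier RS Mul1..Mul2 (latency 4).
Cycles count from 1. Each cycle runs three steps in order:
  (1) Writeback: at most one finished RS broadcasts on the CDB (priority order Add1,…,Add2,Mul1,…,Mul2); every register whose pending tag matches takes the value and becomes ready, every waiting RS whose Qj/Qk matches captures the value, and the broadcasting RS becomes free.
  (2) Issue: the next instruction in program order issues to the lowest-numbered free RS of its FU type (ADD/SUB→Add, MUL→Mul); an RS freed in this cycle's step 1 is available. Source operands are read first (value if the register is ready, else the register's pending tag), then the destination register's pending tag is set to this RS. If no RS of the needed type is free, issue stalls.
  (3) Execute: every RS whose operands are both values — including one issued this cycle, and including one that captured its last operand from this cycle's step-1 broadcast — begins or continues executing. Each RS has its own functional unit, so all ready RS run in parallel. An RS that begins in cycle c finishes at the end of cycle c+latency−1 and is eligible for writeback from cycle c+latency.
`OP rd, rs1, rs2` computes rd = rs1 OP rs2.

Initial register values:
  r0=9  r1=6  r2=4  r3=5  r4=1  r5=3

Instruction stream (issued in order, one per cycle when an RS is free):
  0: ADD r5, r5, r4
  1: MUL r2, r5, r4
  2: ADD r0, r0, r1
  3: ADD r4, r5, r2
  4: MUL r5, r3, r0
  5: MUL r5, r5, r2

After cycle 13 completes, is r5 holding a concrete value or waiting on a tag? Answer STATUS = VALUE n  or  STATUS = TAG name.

STATUS = TAG Mul1

  c1: issue ADD r5<-Add1  regs: r0:9,r1:6,r2:4,r3:5,r4:1,r5:Add1
  c2: issue MUL r2<-Mul1  regs: r0:9,r1:6,r2:Mul1,r3:5,r4:1,r5:Add1
  c3: issue ADD r0<-Add2  regs: r0:Add2,r1:6,r2:Mul1,r3:5,r4:1,r5:Add1
  c4: CDB Add1=4; issue ADD r4<-Add1  regs: r0:Add2,r1:6,r2:Mul1,r3:5,r4:Add1,r5:4
  c5: issue MUL r5<-Mul2  regs: r0:Add2,r1:6,r2:Mul1,r3:5,r4:Add1,r5:Mul2
  c6: CDB Add2=15; stall  regs: r0:15,r1:6,r2:Mul1,r3:5,r4:Add1,r5:Mul2
  c7: stall  regs: r0:15,r1:6,r2:Mul1,r3:5,r4:Add1,r5:Mul2
  c8: CDB Mul1=4; issue MUL r5<-Mul1  regs: r0:15,r1:6,r2:4,r3:5,r4:Add1,r5:Mul1
  c9: -  regs: r0:15,r1:6,r2:4,r3:5,r4:Add1,r5:Mul1
  c10: CDB Mul2=75  regs: r0:15,r1:6,r2:4,r3:5,r4:Add1,r5:Mul1
  c11: CDB Add1=8  regs: r0:15,r1:6,r2:4,r3:5,r4:8,r5:Mul1
  c12: -  regs: r0:15,r1:6,r2:4,r3:5,r4:8,r5:Mul1
  c13: -  regs: r0:15,r1:6,r2:4,r3:5,r4:8,r5:Mul1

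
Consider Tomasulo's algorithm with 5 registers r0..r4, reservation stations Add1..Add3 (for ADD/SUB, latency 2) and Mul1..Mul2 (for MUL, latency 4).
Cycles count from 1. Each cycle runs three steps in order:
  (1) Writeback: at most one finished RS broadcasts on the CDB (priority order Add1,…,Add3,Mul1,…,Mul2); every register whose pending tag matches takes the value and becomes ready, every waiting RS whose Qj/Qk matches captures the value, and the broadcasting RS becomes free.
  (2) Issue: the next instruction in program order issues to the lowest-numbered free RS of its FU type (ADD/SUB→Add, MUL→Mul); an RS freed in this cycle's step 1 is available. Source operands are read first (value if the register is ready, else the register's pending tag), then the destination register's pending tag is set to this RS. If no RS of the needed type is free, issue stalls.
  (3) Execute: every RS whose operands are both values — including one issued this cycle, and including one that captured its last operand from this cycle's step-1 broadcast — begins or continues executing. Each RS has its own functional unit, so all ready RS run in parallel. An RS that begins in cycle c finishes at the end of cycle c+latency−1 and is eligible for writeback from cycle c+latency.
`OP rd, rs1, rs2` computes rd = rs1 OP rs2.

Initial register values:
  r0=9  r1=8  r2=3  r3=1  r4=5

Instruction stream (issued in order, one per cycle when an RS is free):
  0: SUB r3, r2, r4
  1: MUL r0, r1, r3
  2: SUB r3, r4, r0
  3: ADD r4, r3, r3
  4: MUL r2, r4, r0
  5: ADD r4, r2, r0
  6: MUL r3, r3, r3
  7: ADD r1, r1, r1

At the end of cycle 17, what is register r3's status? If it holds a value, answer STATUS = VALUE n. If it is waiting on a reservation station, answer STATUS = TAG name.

c1: issue SUB r3<-Add1 | r0:9,r1:8,r2:3,r3:Add1,r4:5
c2: issue MUL r0<-Mul1 | r0:Mul1,r1:8,r2:3,r3:Add1,r4:5
c3: CDB Add1=-2; issue SUB r3<-Add1 | r0:Mul1,r1:8,r2:3,r3:Add1,r4:5
c4: issue ADD r4<-Add2 | r0:Mul1,r1:8,r2:3,r3:Add1,r4:Add2
c5: issue MUL r2<-Mul2 | r0:Mul1,r1:8,r2:Mul2,r3:Add1,r4:Add2
c6: issue ADD r4<-Add3 | r0:Mul1,r1:8,r2:Mul2,r3:Add1,r4:Add3
c7: CDB Mul1=-16; issue MUL r3<-Mul1 | r0:-16,r1:8,r2:Mul2,r3:Mul1,r4:Add3
c8: stall | r0:-16,r1:8,r2:Mul2,r3:Mul1,r4:Add3
c9: CDB Add1=21; issue ADD r1<-Add1 | r0:-16,r1:Add1,r2:Mul2,r3:Mul1,r4:Add3
c10: - | r0:-16,r1:Add1,r2:Mul2,r3:Mul1,r4:Add3
c11: CDB Add1=16 | r0:-16,r1:16,r2:Mul2,r3:Mul1,r4:Add3
c12: CDB Add2=42 | r0:-16,r1:16,r2:Mul2,r3:Mul1,r4:Add3
c13: CDB Mul1=441 | r0:-16,r1:16,r2:Mul2,r3:441,r4:Add3
c14: - | r0:-16,r1:16,r2:Mul2,r3:441,r4:Add3
c15: - | r0:-16,r1:16,r2:Mul2,r3:441,r4:Add3
c16: CDB Mul2=-672 | r0:-16,r1:16,r2:-672,r3:441,r4:Add3
c17: - | r0:-16,r1:16,r2:-672,r3:441,r4:Add3

STATUS = VALUE 441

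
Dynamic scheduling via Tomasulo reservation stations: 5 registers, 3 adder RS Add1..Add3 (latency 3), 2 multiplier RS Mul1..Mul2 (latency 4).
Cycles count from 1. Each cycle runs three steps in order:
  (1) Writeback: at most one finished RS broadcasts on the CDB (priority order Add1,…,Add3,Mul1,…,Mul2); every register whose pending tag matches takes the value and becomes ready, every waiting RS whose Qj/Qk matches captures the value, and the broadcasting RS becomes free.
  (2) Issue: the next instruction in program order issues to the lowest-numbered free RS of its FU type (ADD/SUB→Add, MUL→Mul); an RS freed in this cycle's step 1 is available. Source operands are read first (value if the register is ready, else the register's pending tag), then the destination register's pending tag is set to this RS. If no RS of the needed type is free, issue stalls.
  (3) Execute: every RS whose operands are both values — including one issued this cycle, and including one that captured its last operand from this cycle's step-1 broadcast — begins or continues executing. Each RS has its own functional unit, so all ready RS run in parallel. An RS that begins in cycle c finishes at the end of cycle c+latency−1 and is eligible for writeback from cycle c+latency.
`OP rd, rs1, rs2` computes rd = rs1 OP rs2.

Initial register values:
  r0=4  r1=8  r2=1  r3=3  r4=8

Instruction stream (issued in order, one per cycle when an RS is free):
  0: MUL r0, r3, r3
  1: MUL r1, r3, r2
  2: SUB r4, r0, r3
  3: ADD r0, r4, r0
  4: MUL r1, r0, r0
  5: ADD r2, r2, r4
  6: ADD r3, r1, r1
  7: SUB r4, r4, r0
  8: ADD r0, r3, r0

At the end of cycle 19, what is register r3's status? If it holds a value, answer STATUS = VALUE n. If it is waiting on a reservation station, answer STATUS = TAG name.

STATUS = VALUE 450

cycle 1: issue MUL r0<-Mul1 // r0:Mul1,r1:8,r2:1,r3:3,r4:8
cycle 2: issue MUL r1<-Mul2 // r0:Mul1,r1:Mul2,r2:1,r3:3,r4:8
cycle 3: issue SUB r4<-Add1 // r0:Mul1,r1:Mul2,r2:1,r3:3,r4:Add1
cycle 4: issue ADD r0<-Add2 // r0:Add2,r1:Mul2,r2:1,r3:3,r4:Add1
cycle 5: CDB Mul1=9; issue MUL r1<-Mul1 // r0:Add2,r1:Mul1,r2:1,r3:3,r4:Add1
cycle 6: CDB Mul2=3; issue ADD r2<-Add3 // r0:Add2,r1:Mul1,r2:Add3,r3:3,r4:Add1
cycle 7: stall // r0:Add2,r1:Mul1,r2:Add3,r3:3,r4:Add1
cycle 8: CDB Add1=6; issue ADD r3<-Add1 // r0:Add2,r1:Mul1,r2:Add3,r3:Add1,r4:6
cycle 9: stall // r0:Add2,r1:Mul1,r2:Add3,r3:Add1,r4:6
cycle 10: stall // r0:Add2,r1:Mul1,r2:Add3,r3:Add1,r4:6
cycle 11: CDB Add2=15; issue SUB r4<-Add2 // r0:15,r1:Mul1,r2:Add3,r3:Add1,r4:Add2
cycle 12: CDB Add3=7; issue ADD r0<-Add3 // r0:Add3,r1:Mul1,r2:7,r3:Add1,r4:Add2
cycle 13: - // r0:Add3,r1:Mul1,r2:7,r3:Add1,r4:Add2
cycle 14: CDB Add2=-9 // r0:Add3,r1:Mul1,r2:7,r3:Add1,r4:-9
cycle 15: CDB Mul1=225 // r0:Add3,r1:225,r2:7,r3:Add1,r4:-9
cycle 16: - // r0:Add3,r1:225,r2:7,r3:Add1,r4:-9
cycle 17: - // r0:Add3,r1:225,r2:7,r3:Add1,r4:-9
cycle 18: CDB Add1=450 // r0:Add3,r1:225,r2:7,r3:450,r4:-9
cycle 19: - // r0:Add3,r1:225,r2:7,r3:450,r4:-9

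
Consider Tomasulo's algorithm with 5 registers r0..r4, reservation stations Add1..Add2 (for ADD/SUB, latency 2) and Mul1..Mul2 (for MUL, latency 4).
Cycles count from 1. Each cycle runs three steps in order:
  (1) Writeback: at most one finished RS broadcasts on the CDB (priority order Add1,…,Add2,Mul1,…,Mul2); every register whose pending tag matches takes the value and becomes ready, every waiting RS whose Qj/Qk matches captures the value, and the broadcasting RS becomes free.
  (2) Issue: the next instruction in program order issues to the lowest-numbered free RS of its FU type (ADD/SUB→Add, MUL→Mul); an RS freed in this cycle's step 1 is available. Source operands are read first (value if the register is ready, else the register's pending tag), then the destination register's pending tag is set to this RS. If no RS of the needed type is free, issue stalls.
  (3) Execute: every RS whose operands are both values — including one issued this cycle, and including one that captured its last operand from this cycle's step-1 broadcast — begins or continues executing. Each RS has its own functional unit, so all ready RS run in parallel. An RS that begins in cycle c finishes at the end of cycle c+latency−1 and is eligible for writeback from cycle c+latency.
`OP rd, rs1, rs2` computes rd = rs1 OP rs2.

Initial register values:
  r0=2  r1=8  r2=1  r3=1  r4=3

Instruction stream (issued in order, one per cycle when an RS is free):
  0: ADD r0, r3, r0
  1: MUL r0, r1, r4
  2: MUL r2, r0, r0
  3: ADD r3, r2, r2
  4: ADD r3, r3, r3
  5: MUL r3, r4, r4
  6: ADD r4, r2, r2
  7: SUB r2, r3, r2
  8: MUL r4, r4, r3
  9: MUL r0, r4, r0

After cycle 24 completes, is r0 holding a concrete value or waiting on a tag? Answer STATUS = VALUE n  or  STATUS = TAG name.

STATUS = VALUE 248832

c1: issue ADD r0<-Add1 | r0:Add1,r1:8,r2:1,r3:1,r4:3
c2: issue MUL r0<-Mul1 | r0:Mul1,r1:8,r2:1,r3:1,r4:3
c3: CDB Add1=3; issue MUL r2<-Mul2 | r0:Mul1,r1:8,r2:Mul2,r3:1,r4:3
c4: issue ADD r3<-Add1 | r0:Mul1,r1:8,r2:Mul2,r3:Add1,r4:3
c5: issue ADD r3<-Add2 | r0:Mul1,r1:8,r2:Mul2,r3:Add2,r4:3
c6: CDB Mul1=24; issue MUL r3<-Mul1 | r0:24,r1:8,r2:Mul2,r3:Mul1,r4:3
c7: stall | r0:24,r1:8,r2:Mul2,r3:Mul1,r4:3
c8: stall | r0:24,r1:8,r2:Mul2,r3:Mul1,r4:3
c9: stall | r0:24,r1:8,r2:Mul2,r3:Mul1,r4:3
c10: CDB Mul1=9; stall | r0:24,r1:8,r2:Mul2,r3:9,r4:3
c11: CDB Mul2=576; stall | r0:24,r1:8,r2:576,r3:9,r4:3
c12: stall | r0:24,r1:8,r2:576,r3:9,r4:3
c13: CDB Add1=1152; issue ADD r4<-Add1 | r0:24,r1:8,r2:576,r3:9,r4:Add1
c14: stall | r0:24,r1:8,r2:576,r3:9,r4:Add1
c15: CDB Add1=1152; issue SUB r2<-Add1 | r0:24,r1:8,r2:Add1,r3:9,r4:1152
c16: CDB Add2=2304; issue MUL r4<-Mul1 | r0:24,r1:8,r2:Add1,r3:9,r4:Mul1
c17: CDB Add1=-567; issue MUL r0<-Mul2 | r0:Mul2,r1:8,r2:-567,r3:9,r4:Mul1
c18: - | r0:Mul2,r1:8,r2:-567,r3:9,r4:Mul1
c19: - | r0:Mul2,r1:8,r2:-567,r3:9,r4:Mul1
c20: CDB Mul1=10368 | r0:Mul2,r1:8,r2:-567,r3:9,r4:10368
c21: - | r0:Mul2,r1:8,r2:-567,r3:9,r4:10368
c22: - | r0:Mul2,r1:8,r2:-567,r3:9,r4:10368
c23: - | r0:Mul2,r1:8,r2:-567,r3:9,r4:10368
c24: CDB Mul2=248832 | r0:248832,r1:8,r2:-567,r3:9,r4:10368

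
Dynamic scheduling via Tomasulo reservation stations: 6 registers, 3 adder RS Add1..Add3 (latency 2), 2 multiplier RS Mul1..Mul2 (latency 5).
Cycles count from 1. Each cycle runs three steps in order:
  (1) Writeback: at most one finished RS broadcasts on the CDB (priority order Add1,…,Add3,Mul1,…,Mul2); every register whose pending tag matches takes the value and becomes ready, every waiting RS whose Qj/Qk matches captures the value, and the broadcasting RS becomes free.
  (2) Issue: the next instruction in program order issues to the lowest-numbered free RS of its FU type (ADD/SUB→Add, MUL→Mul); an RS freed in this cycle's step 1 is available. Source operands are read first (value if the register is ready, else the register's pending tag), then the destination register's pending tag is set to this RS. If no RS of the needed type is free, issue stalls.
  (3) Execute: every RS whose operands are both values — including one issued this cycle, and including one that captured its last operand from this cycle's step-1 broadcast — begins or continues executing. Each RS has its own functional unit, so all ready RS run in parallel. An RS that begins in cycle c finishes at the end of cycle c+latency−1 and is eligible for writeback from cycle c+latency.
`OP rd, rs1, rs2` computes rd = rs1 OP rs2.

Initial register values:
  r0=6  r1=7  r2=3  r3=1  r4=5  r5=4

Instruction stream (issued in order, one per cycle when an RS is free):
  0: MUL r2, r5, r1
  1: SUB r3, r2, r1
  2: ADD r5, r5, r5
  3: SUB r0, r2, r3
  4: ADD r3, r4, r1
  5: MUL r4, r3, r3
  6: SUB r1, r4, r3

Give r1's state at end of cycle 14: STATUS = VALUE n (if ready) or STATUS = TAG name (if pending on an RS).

c1: issue MUL r2<-Mul1 | r0:6,r1:7,r2:Mul1,r3:1,r4:5,r5:4
c2: issue SUB r3<-Add1 | r0:6,r1:7,r2:Mul1,r3:Add1,r4:5,r5:4
c3: issue ADD r5<-Add2 | r0:6,r1:7,r2:Mul1,r3:Add1,r4:5,r5:Add2
c4: issue SUB r0<-Add3 | r0:Add3,r1:7,r2:Mul1,r3:Add1,r4:5,r5:Add2
c5: CDB Add2=8; issue ADD r3<-Add2 | r0:Add3,r1:7,r2:Mul1,r3:Add2,r4:5,r5:8
c6: CDB Mul1=28; issue MUL r4<-Mul1 | r0:Add3,r1:7,r2:28,r3:Add2,r4:Mul1,r5:8
c7: CDB Add2=12; issue SUB r1<-Add2 | r0:Add3,r1:Add2,r2:28,r3:12,r4:Mul1,r5:8
c8: CDB Add1=21 | r0:Add3,r1:Add2,r2:28,r3:12,r4:Mul1,r5:8
c9: - | r0:Add3,r1:Add2,r2:28,r3:12,r4:Mul1,r5:8
c10: CDB Add3=7 | r0:7,r1:Add2,r2:28,r3:12,r4:Mul1,r5:8
c11: - | r0:7,r1:Add2,r2:28,r3:12,r4:Mul1,r5:8
c12: CDB Mul1=144 | r0:7,r1:Add2,r2:28,r3:12,r4:144,r5:8
c13: - | r0:7,r1:Add2,r2:28,r3:12,r4:144,r5:8
c14: CDB Add2=132 | r0:7,r1:132,r2:28,r3:12,r4:144,r5:8

STATUS = VALUE 132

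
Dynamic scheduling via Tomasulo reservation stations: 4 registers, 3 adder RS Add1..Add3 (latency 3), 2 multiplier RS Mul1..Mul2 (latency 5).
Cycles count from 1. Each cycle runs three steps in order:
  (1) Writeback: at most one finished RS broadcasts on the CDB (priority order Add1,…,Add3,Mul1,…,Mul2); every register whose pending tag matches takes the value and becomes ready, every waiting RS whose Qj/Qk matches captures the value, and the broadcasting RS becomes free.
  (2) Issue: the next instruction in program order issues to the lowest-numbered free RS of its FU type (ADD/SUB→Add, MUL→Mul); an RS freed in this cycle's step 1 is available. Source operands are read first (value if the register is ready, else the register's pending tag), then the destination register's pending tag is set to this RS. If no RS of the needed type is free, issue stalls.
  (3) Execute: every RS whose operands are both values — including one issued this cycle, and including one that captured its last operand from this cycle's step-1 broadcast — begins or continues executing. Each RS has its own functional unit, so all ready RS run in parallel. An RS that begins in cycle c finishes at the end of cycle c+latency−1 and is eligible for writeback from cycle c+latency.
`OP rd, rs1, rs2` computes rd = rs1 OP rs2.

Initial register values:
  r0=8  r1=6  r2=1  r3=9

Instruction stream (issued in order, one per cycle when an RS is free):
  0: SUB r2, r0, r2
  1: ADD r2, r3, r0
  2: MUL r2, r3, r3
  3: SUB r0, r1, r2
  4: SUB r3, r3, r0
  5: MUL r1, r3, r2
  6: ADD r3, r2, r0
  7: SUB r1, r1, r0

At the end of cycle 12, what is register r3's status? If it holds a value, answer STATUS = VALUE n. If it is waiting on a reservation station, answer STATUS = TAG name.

cycle 1: issue SUB r2<-Add1 // r0:8,r1:6,r2:Add1,r3:9
cycle 2: issue ADD r2<-Add2 // r0:8,r1:6,r2:Add2,r3:9
cycle 3: issue MUL r2<-Mul1 // r0:8,r1:6,r2:Mul1,r3:9
cycle 4: CDB Add1=7; issue SUB r0<-Add1 // r0:Add1,r1:6,r2:Mul1,r3:9
cycle 5: CDB Add2=17; issue SUB r3<-Add2 // r0:Add1,r1:6,r2:Mul1,r3:Add2
cycle 6: issue MUL r1<-Mul2 // r0:Add1,r1:Mul2,r2:Mul1,r3:Add2
cycle 7: issue ADD r3<-Add3 // r0:Add1,r1:Mul2,r2:Mul1,r3:Add3
cycle 8: CDB Mul1=81; stall // r0:Add1,r1:Mul2,r2:81,r3:Add3
cycle 9: stall // r0:Add1,r1:Mul2,r2:81,r3:Add3
cycle 10: stall // r0:Add1,r1:Mul2,r2:81,r3:Add3
cycle 11: CDB Add1=-75; issue SUB r1<-Add1 // r0:-75,r1:Add1,r2:81,r3:Add3
cycle 12: - // r0:-75,r1:Add1,r2:81,r3:Add3

STATUS = TAG Add3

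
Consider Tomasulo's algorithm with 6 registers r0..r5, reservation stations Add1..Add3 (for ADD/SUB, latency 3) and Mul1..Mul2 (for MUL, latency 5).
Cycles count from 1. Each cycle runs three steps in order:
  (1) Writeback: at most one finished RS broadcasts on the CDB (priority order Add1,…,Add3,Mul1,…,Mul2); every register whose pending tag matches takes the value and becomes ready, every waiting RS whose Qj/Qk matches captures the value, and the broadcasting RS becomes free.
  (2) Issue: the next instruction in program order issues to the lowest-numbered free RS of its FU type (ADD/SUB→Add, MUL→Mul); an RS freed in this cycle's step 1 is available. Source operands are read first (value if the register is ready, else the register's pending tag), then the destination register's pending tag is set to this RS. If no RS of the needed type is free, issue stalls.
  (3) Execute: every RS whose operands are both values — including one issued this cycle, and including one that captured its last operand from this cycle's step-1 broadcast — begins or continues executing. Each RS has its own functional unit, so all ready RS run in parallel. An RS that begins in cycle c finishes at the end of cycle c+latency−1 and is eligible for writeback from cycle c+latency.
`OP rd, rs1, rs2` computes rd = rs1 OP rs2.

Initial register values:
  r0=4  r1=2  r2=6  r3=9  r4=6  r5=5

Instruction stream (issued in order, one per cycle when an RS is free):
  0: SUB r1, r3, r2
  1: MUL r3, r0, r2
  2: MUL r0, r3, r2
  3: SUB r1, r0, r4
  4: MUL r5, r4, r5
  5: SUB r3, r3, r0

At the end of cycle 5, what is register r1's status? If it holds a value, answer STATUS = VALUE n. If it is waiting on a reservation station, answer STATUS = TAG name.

STATUS = TAG Add1

c1: issue SUB r1<-Add1 | r0:4,r1:Add1,r2:6,r3:9,r4:6,r5:5
c2: issue MUL r3<-Mul1 | r0:4,r1:Add1,r2:6,r3:Mul1,r4:6,r5:5
c3: issue MUL r0<-Mul2 | r0:Mul2,r1:Add1,r2:6,r3:Mul1,r4:6,r5:5
c4: CDB Add1=3; issue SUB r1<-Add1 | r0:Mul2,r1:Add1,r2:6,r3:Mul1,r4:6,r5:5
c5: stall | r0:Mul2,r1:Add1,r2:6,r3:Mul1,r4:6,r5:5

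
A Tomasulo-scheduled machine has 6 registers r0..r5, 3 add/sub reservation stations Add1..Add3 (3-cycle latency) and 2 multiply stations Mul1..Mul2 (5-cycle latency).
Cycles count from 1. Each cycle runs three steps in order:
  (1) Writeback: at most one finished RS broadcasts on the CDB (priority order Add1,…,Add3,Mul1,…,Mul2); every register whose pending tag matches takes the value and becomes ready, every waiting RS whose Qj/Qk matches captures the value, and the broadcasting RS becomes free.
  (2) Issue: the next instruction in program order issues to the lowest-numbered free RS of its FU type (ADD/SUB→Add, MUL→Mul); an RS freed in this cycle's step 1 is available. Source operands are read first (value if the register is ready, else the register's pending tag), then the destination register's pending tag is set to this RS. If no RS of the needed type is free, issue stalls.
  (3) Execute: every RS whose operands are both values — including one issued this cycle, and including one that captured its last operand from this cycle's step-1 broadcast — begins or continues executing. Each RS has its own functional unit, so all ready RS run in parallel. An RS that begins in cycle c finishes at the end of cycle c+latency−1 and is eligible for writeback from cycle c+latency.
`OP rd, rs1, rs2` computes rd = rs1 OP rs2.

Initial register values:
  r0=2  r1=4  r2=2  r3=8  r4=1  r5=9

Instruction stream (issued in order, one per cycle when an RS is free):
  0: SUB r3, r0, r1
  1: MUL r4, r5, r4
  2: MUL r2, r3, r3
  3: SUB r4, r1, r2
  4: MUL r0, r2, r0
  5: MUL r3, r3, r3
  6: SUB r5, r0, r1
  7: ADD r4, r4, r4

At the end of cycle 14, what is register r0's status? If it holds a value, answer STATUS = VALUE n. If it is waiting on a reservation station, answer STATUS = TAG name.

STATUS = VALUE 8

  c1: issue SUB r3<-Add1  regs: r0:2,r1:4,r2:2,r3:Add1,r4:1,r5:9
  c2: issue MUL r4<-Mul1  regs: r0:2,r1:4,r2:2,r3:Add1,r4:Mul1,r5:9
  c3: issue MUL r2<-Mul2  regs: r0:2,r1:4,r2:Mul2,r3:Add1,r4:Mul1,r5:9
  c4: CDB Add1=-2; issue SUB r4<-Add1  regs: r0:2,r1:4,r2:Mul2,r3:-2,r4:Add1,r5:9
  c5: stall  regs: r0:2,r1:4,r2:Mul2,r3:-2,r4:Add1,r5:9
  c6: stall  regs: r0:2,r1:4,r2:Mul2,r3:-2,r4:Add1,r5:9
  c7: CDB Mul1=9; issue MUL r0<-Mul1  regs: r0:Mul1,r1:4,r2:Mul2,r3:-2,r4:Add1,r5:9
  c8: stall  regs: r0:Mul1,r1:4,r2:Mul2,r3:-2,r4:Add1,r5:9
  c9: CDB Mul2=4; issue MUL r3<-Mul2  regs: r0:Mul1,r1:4,r2:4,r3:Mul2,r4:Add1,r5:9
  c10: issue SUB r5<-Add2  regs: r0:Mul1,r1:4,r2:4,r3:Mul2,r4:Add1,r5:Add2
  c11: issue ADD r4<-Add3  regs: r0:Mul1,r1:4,r2:4,r3:Mul2,r4:Add3,r5:Add2
  c12: CDB Add1=0  regs: r0:Mul1,r1:4,r2:4,r3:Mul2,r4:Add3,r5:Add2
  c13: -  regs: r0:Mul1,r1:4,r2:4,r3:Mul2,r4:Add3,r5:Add2
  c14: CDB Mul1=8  regs: r0:8,r1:4,r2:4,r3:Mul2,r4:Add3,r5:Add2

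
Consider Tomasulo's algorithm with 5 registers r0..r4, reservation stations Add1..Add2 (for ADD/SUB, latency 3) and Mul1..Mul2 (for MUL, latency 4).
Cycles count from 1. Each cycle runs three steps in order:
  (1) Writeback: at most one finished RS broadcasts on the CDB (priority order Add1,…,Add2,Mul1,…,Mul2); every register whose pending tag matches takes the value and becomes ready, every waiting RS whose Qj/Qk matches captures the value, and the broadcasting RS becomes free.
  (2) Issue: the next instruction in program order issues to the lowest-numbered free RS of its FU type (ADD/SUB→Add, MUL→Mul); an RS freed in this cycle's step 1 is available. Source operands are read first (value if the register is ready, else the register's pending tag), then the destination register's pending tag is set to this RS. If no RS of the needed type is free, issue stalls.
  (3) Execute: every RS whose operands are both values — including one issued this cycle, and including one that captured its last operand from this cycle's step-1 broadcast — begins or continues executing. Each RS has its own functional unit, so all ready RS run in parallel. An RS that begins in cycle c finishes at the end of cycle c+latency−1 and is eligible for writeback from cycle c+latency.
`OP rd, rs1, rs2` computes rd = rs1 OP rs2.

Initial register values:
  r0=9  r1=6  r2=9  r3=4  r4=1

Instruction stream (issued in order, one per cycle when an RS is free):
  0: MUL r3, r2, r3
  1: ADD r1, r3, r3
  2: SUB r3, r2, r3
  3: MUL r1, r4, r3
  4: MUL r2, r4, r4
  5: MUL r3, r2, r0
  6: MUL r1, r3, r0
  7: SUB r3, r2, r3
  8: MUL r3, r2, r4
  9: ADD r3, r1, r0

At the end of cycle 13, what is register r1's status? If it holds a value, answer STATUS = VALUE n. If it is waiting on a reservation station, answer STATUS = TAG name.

STATUS = TAG Mul2

c1: issue MUL r3<-Mul1 | r0:9,r1:6,r2:9,r3:Mul1,r4:1
c2: issue ADD r1<-Add1 | r0:9,r1:Add1,r2:9,r3:Mul1,r4:1
c3: issue SUB r3<-Add2 | r0:9,r1:Add1,r2:9,r3:Add2,r4:1
c4: issue MUL r1<-Mul2 | r0:9,r1:Mul2,r2:9,r3:Add2,r4:1
c5: CDB Mul1=36; issue MUL r2<-Mul1 | r0:9,r1:Mul2,r2:Mul1,r3:Add2,r4:1
c6: stall | r0:9,r1:Mul2,r2:Mul1,r3:Add2,r4:1
c7: stall | r0:9,r1:Mul2,r2:Mul1,r3:Add2,r4:1
c8: CDB Add1=72; stall | r0:9,r1:Mul2,r2:Mul1,r3:Add2,r4:1
c9: CDB Add2=-27; stall | r0:9,r1:Mul2,r2:Mul1,r3:-27,r4:1
c10: CDB Mul1=1; issue MUL r3<-Mul1 | r0:9,r1:Mul2,r2:1,r3:Mul1,r4:1
c11: stall | r0:9,r1:Mul2,r2:1,r3:Mul1,r4:1
c12: stall | r0:9,r1:Mul2,r2:1,r3:Mul1,r4:1
c13: CDB Mul2=-27; issue MUL r1<-Mul2 | r0:9,r1:Mul2,r2:1,r3:Mul1,r4:1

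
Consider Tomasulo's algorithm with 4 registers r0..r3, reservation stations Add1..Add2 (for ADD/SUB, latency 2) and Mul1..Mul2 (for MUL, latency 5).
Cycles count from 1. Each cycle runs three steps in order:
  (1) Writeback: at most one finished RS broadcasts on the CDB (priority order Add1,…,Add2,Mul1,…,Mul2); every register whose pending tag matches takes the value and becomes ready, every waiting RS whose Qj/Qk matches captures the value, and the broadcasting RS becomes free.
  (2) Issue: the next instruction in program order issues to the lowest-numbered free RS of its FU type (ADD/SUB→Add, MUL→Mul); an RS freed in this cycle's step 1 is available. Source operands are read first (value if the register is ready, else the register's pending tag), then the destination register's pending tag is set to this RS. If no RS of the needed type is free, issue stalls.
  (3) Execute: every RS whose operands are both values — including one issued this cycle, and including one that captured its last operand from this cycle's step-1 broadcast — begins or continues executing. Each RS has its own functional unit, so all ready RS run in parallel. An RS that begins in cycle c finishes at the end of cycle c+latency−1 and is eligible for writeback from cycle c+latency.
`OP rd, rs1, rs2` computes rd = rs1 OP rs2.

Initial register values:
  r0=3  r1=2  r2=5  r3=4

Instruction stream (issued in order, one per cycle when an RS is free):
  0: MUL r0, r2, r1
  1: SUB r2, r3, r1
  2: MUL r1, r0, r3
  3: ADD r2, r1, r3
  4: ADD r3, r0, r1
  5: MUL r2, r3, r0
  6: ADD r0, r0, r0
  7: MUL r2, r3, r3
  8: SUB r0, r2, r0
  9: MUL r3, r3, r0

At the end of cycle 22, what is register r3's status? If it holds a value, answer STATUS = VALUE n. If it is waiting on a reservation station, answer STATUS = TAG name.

c1: issue MUL r0<-Mul1 | r0:Mul1,r1:2,r2:5,r3:4
c2: issue SUB r2<-Add1 | r0:Mul1,r1:2,r2:Add1,r3:4
c3: issue MUL r1<-Mul2 | r0:Mul1,r1:Mul2,r2:Add1,r3:4
c4: CDB Add1=2; issue ADD r2<-Add1 | r0:Mul1,r1:Mul2,r2:Add1,r3:4
c5: issue ADD r3<-Add2 | r0:Mul1,r1:Mul2,r2:Add1,r3:Add2
c6: CDB Mul1=10; issue MUL r2<-Mul1 | r0:10,r1:Mul2,r2:Mul1,r3:Add2
c7: stall | r0:10,r1:Mul2,r2:Mul1,r3:Add2
c8: stall | r0:10,r1:Mul2,r2:Mul1,r3:Add2
c9: stall | r0:10,r1:Mul2,r2:Mul1,r3:Add2
c10: stall | r0:10,r1:Mul2,r2:Mul1,r3:Add2
c11: CDB Mul2=40; stall | r0:10,r1:40,r2:Mul1,r3:Add2
c12: stall | r0:10,r1:40,r2:Mul1,r3:Add2
c13: CDB Add1=44; issue ADD r0<-Add1 | r0:Add1,r1:40,r2:Mul1,r3:Add2
c14: CDB Add2=50; issue MUL r2<-Mul2 | r0:Add1,r1:40,r2:Mul2,r3:50
c15: CDB Add1=20; issue SUB r0<-Add1 | r0:Add1,r1:40,r2:Mul2,r3:50
c16: stall | r0:Add1,r1:40,r2:Mul2,r3:50
c17: stall | r0:Add1,r1:40,r2:Mul2,r3:50
c18: stall | r0:Add1,r1:40,r2:Mul2,r3:50
c19: CDB Mul1=500; issue MUL r3<-Mul1 | r0:Add1,r1:40,r2:Mul2,r3:Mul1
c20: CDB Mul2=2500 | r0:Add1,r1:40,r2:2500,r3:Mul1
c21: - | r0:Add1,r1:40,r2:2500,r3:Mul1
c22: CDB Add1=2480 | r0:2480,r1:40,r2:2500,r3:Mul1

STATUS = TAG Mul1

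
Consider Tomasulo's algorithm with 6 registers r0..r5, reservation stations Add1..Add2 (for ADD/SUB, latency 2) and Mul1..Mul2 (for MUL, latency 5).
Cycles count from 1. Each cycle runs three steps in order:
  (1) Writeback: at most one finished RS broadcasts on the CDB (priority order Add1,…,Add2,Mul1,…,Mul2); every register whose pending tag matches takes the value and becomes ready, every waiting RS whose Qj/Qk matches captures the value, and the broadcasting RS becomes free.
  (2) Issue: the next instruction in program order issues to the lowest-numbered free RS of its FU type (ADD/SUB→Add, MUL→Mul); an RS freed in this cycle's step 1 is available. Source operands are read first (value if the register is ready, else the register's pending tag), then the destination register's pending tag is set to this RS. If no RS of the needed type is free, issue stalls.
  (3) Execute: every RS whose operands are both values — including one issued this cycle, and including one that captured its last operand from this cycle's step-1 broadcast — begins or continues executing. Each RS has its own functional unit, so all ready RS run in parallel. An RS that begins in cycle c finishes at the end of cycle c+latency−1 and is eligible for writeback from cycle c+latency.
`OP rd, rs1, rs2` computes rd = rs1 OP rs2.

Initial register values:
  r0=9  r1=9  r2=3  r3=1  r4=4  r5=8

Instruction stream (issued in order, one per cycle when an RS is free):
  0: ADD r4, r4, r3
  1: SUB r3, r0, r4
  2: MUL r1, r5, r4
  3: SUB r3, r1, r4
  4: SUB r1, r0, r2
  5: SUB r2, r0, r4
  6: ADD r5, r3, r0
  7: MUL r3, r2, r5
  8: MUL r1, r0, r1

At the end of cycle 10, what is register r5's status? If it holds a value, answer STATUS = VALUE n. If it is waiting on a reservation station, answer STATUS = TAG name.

STATUS = TAG Add2

c1: issue ADD r4<-Add1 | r0:9,r1:9,r2:3,r3:1,r4:Add1,r5:8
c2: issue SUB r3<-Add2 | r0:9,r1:9,r2:3,r3:Add2,r4:Add1,r5:8
c3: CDB Add1=5; issue MUL r1<-Mul1 | r0:9,r1:Mul1,r2:3,r3:Add2,r4:5,r5:8
c4: issue SUB r3<-Add1 | r0:9,r1:Mul1,r2:3,r3:Add1,r4:5,r5:8
c5: CDB Add2=4; issue SUB r1<-Add2 | r0:9,r1:Add2,r2:3,r3:Add1,r4:5,r5:8
c6: stall | r0:9,r1:Add2,r2:3,r3:Add1,r4:5,r5:8
c7: CDB Add2=6; issue SUB r2<-Add2 | r0:9,r1:6,r2:Add2,r3:Add1,r4:5,r5:8
c8: CDB Mul1=40; stall | r0:9,r1:6,r2:Add2,r3:Add1,r4:5,r5:8
c9: CDB Add2=4; issue ADD r5<-Add2 | r0:9,r1:6,r2:4,r3:Add1,r4:5,r5:Add2
c10: CDB Add1=35; issue MUL r3<-Mul1 | r0:9,r1:6,r2:4,r3:Mul1,r4:5,r5:Add2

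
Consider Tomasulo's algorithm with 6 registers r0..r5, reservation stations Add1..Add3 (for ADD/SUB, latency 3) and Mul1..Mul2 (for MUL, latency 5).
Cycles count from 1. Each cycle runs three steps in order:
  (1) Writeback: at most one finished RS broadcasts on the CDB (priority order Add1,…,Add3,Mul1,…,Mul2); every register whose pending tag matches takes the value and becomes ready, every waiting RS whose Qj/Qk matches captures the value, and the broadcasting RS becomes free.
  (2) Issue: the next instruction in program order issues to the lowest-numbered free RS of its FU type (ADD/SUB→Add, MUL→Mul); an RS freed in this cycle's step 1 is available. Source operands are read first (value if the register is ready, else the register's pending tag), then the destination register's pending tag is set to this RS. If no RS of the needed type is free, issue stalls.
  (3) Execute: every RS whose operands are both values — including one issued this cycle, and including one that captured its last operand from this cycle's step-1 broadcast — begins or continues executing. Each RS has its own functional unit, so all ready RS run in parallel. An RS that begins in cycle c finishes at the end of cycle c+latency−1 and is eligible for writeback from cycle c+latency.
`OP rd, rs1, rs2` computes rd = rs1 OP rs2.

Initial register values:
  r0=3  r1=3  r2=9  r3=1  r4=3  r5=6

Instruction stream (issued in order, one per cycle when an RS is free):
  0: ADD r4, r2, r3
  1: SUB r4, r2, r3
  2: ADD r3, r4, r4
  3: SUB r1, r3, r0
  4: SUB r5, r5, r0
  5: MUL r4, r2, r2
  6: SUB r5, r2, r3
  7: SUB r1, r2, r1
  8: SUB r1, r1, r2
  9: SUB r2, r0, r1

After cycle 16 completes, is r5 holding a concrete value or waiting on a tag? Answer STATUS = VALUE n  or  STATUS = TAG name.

STATUS = VALUE -7

c1: issue ADD r4<-Add1 | r0:3,r1:3,r2:9,r3:1,r4:Add1,r5:6
c2: issue SUB r4<-Add2 | r0:3,r1:3,r2:9,r3:1,r4:Add2,r5:6
c3: issue ADD r3<-Add3 | r0:3,r1:3,r2:9,r3:Add3,r4:Add2,r5:6
c4: CDB Add1=10; issue SUB r1<-Add1 | r0:3,r1:Add1,r2:9,r3:Add3,r4:Add2,r5:6
c5: CDB Add2=8; issue SUB r5<-Add2 | r0:3,r1:Add1,r2:9,r3:Add3,r4:8,r5:Add2
c6: issue MUL r4<-Mul1 | r0:3,r1:Add1,r2:9,r3:Add3,r4:Mul1,r5:Add2
c7: stall | r0:3,r1:Add1,r2:9,r3:Add3,r4:Mul1,r5:Add2
c8: CDB Add2=3; issue SUB r5<-Add2 | r0:3,r1:Add1,r2:9,r3:Add3,r4:Mul1,r5:Add2
c9: CDB Add3=16; issue SUB r1<-Add3 | r0:3,r1:Add3,r2:9,r3:16,r4:Mul1,r5:Add2
c10: stall | r0:3,r1:Add3,r2:9,r3:16,r4:Mul1,r5:Add2
c11: CDB Mul1=81; stall | r0:3,r1:Add3,r2:9,r3:16,r4:81,r5:Add2
c12: CDB Add1=13; issue SUB r1<-Add1 | r0:3,r1:Add1,r2:9,r3:16,r4:81,r5:Add2
c13: CDB Add2=-7; issue SUB r2<-Add2 | r0:3,r1:Add1,r2:Add2,r3:16,r4:81,r5:-7
c14: - | r0:3,r1:Add1,r2:Add2,r3:16,r4:81,r5:-7
c15: CDB Add3=-4 | r0:3,r1:Add1,r2:Add2,r3:16,r4:81,r5:-7
c16: - | r0:3,r1:Add1,r2:Add2,r3:16,r4:81,r5:-7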